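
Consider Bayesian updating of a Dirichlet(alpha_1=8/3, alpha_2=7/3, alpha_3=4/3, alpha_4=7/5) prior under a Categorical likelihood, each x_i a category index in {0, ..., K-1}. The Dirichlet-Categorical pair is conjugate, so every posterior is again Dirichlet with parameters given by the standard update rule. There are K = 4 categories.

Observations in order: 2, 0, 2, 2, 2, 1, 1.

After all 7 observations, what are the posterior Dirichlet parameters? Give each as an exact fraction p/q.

obs 1: x=2 → posterior Dirichlet(8/3, 7/3, 7/3, 7/5)
obs 2: x=0 → posterior Dirichlet(11/3, 7/3, 7/3, 7/5)
obs 3: x=2 → posterior Dirichlet(11/3, 7/3, 10/3, 7/5)
obs 4: x=2 → posterior Dirichlet(11/3, 7/3, 13/3, 7/5)
obs 5: x=2 → posterior Dirichlet(11/3, 7/3, 16/3, 7/5)
obs 6: x=1 → posterior Dirichlet(11/3, 10/3, 16/3, 7/5)
obs 7: x=1 → posterior Dirichlet(11/3, 13/3, 16/3, 7/5)

alpha_1=11/3, alpha_2=13/3, alpha_3=16/3, alpha_4=7/5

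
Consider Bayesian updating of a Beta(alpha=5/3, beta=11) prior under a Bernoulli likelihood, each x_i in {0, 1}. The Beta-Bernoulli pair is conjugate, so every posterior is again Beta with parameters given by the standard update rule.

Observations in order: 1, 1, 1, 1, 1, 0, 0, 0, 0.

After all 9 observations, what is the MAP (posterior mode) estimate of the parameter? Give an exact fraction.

obs 1: x=1 → posterior Beta(8/3, 11)
obs 2: x=1 → posterior Beta(11/3, 11)
obs 3: x=1 → posterior Beta(14/3, 11)
obs 4: x=1 → posterior Beta(17/3, 11)
obs 5: x=1 → posterior Beta(20/3, 11)
obs 6: x=0 → posterior Beta(20/3, 12)
obs 7: x=0 → posterior Beta(20/3, 13)
obs 8: x=0 → posterior Beta(20/3, 14)
obs 9: x=0 → posterior Beta(20/3, 15)

17/59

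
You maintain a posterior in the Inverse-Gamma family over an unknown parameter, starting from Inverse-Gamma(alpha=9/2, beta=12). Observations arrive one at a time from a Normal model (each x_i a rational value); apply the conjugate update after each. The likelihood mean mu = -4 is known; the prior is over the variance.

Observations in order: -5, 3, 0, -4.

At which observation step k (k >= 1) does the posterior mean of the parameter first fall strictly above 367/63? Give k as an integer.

obs 1: x=-5 → posterior Inverse-Gamma(5, 25/2)
obs 2: x=3 → posterior Inverse-Gamma(11/2, 37)
obs 3: x=0 → posterior Inverse-Gamma(6, 45)
obs 4: x=-4 → posterior Inverse-Gamma(13/2, 45)

k = 2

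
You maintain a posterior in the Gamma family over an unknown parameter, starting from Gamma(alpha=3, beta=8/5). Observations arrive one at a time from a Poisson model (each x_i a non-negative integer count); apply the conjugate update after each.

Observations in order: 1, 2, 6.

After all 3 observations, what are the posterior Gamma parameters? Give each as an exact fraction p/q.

obs 1: x=1 → posterior Gamma(4, 13/5)
obs 2: x=2 → posterior Gamma(6, 18/5)
obs 3: x=6 → posterior Gamma(12, 23/5)

alpha=12, beta=23/5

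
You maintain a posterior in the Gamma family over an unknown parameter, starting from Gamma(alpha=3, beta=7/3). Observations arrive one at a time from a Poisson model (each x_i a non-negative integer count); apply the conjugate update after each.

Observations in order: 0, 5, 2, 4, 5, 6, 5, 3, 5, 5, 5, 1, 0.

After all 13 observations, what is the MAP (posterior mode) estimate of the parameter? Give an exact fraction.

obs 1: x=0 → posterior Gamma(3, 10/3)
obs 2: x=5 → posterior Gamma(8, 13/3)
obs 3: x=2 → posterior Gamma(10, 16/3)
obs 4: x=4 → posterior Gamma(14, 19/3)
obs 5: x=5 → posterior Gamma(19, 22/3)
obs 6: x=6 → posterior Gamma(25, 25/3)
obs 7: x=5 → posterior Gamma(30, 28/3)
obs 8: x=3 → posterior Gamma(33, 31/3)
obs 9: x=5 → posterior Gamma(38, 34/3)
obs 10: x=5 → posterior Gamma(43, 37/3)
obs 11: x=5 → posterior Gamma(48, 40/3)
obs 12: x=1 → posterior Gamma(49, 43/3)
obs 13: x=0 → posterior Gamma(49, 46/3)

72/23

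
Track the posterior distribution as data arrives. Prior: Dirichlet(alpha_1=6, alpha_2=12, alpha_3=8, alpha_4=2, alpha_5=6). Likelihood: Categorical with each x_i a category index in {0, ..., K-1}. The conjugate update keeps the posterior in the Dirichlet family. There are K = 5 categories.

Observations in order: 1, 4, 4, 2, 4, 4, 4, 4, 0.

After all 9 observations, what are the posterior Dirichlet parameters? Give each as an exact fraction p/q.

obs 1: x=1 → posterior Dirichlet(6, 13, 8, 2, 6)
obs 2: x=4 → posterior Dirichlet(6, 13, 8, 2, 7)
obs 3: x=4 → posterior Dirichlet(6, 13, 8, 2, 8)
obs 4: x=2 → posterior Dirichlet(6, 13, 9, 2, 8)
obs 5: x=4 → posterior Dirichlet(6, 13, 9, 2, 9)
obs 6: x=4 → posterior Dirichlet(6, 13, 9, 2, 10)
obs 7: x=4 → posterior Dirichlet(6, 13, 9, 2, 11)
obs 8: x=4 → posterior Dirichlet(6, 13, 9, 2, 12)
obs 9: x=0 → posterior Dirichlet(7, 13, 9, 2, 12)

alpha_1=7, alpha_2=13, alpha_3=9, alpha_4=2, alpha_5=12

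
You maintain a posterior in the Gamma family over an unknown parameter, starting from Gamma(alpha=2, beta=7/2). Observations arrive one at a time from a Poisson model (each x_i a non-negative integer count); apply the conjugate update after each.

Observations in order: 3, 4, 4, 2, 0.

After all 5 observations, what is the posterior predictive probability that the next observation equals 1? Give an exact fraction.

obs 1: x=3 → posterior Gamma(5, 9/2)
obs 2: x=4 → posterior Gamma(9, 11/2)
obs 3: x=4 → posterior Gamma(13, 13/2)
obs 4: x=2 → posterior Gamma(15, 15/2)
obs 5: x=0 → posterior Gamma(15, 17/2)

85872691545294473790/288441413567621167681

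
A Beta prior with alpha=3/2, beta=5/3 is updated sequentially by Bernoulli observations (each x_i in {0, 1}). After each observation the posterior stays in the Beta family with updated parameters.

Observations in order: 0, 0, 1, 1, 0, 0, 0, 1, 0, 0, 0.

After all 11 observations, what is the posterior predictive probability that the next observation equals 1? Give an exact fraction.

obs 1: x=0 → posterior Beta(3/2, 8/3)
obs 2: x=0 → posterior Beta(3/2, 11/3)
obs 3: x=1 → posterior Beta(5/2, 11/3)
obs 4: x=1 → posterior Beta(7/2, 11/3)
obs 5: x=0 → posterior Beta(7/2, 14/3)
obs 6: x=0 → posterior Beta(7/2, 17/3)
obs 7: x=0 → posterior Beta(7/2, 20/3)
obs 8: x=1 → posterior Beta(9/2, 20/3)
obs 9: x=0 → posterior Beta(9/2, 23/3)
obs 10: x=0 → posterior Beta(9/2, 26/3)
obs 11: x=0 → posterior Beta(9/2, 29/3)

27/85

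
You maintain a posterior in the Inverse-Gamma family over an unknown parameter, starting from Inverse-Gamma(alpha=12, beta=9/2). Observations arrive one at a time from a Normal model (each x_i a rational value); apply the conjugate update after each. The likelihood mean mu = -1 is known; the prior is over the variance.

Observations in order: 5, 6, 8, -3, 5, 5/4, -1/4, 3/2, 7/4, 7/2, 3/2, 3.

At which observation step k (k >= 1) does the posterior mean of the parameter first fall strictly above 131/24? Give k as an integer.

k = 3

obs 1: x=5 → posterior Inverse-Gamma(25/2, 45/2)
obs 2: x=6 → posterior Inverse-Gamma(13, 47)
obs 3: x=8 → posterior Inverse-Gamma(27/2, 175/2)
obs 4: x=-3 → posterior Inverse-Gamma(14, 179/2)
obs 5: x=5 → posterior Inverse-Gamma(29/2, 215/2)
obs 6: x=5/4 → posterior Inverse-Gamma(15, 3521/32)
obs 7: x=-1/4 → posterior Inverse-Gamma(31/2, 1765/16)
obs 8: x=3/2 → posterior Inverse-Gamma(16, 1815/16)
obs 9: x=7/4 → posterior Inverse-Gamma(33/2, 3751/32)
obs 10: x=7/2 → posterior Inverse-Gamma(17, 4075/32)
obs 11: x=3/2 → posterior Inverse-Gamma(35/2, 4175/32)
obs 12: x=3 → posterior Inverse-Gamma(18, 4431/32)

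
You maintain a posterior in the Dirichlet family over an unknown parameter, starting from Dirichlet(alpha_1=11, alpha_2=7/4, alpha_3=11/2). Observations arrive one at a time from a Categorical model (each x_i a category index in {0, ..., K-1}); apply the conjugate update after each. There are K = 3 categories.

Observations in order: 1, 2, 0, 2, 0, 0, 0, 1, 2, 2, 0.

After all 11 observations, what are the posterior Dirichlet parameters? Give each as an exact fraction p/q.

obs 1: x=1 → posterior Dirichlet(11, 11/4, 11/2)
obs 2: x=2 → posterior Dirichlet(11, 11/4, 13/2)
obs 3: x=0 → posterior Dirichlet(12, 11/4, 13/2)
obs 4: x=2 → posterior Dirichlet(12, 11/4, 15/2)
obs 5: x=0 → posterior Dirichlet(13, 11/4, 15/2)
obs 6: x=0 → posterior Dirichlet(14, 11/4, 15/2)
obs 7: x=0 → posterior Dirichlet(15, 11/4, 15/2)
obs 8: x=1 → posterior Dirichlet(15, 15/4, 15/2)
obs 9: x=2 → posterior Dirichlet(15, 15/4, 17/2)
obs 10: x=2 → posterior Dirichlet(15, 15/4, 19/2)
obs 11: x=0 → posterior Dirichlet(16, 15/4, 19/2)

alpha_1=16, alpha_2=15/4, alpha_3=19/2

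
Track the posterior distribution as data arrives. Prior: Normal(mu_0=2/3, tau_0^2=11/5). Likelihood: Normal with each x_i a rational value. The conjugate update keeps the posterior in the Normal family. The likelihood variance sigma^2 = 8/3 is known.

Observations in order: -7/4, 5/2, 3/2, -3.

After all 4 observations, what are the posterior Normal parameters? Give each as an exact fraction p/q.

mu_0=23/2064, tau_0^2=22/43

obs 1: x=-7/4 → posterior Normal(-373/876, 88/73)
obs 2: x=5/2 → posterior Normal(617/1272, 44/53)
obs 3: x=3/2 → posterior Normal(1211/1668, 88/139)
obs 4: x=-3 → posterior Normal(23/2064, 22/43)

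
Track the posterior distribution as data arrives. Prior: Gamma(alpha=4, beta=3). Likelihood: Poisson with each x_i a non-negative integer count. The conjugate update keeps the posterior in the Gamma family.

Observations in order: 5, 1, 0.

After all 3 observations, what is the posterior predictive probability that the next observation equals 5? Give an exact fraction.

17293326336/678223072849

obs 1: x=5 → posterior Gamma(9, 4)
obs 2: x=1 → posterior Gamma(10, 5)
obs 3: x=0 → posterior Gamma(10, 6)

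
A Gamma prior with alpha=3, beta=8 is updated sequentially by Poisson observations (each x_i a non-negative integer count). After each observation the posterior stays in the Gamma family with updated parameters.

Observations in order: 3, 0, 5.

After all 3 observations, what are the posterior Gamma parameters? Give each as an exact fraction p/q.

obs 1: x=3 → posterior Gamma(6, 9)
obs 2: x=0 → posterior Gamma(6, 10)
obs 3: x=5 → posterior Gamma(11, 11)

alpha=11, beta=11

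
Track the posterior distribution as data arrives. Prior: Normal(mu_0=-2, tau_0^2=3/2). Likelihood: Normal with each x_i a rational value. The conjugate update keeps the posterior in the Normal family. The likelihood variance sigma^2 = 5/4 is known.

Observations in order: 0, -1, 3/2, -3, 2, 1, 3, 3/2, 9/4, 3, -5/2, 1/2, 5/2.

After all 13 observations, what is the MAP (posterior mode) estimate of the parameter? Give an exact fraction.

109/166

obs 1: x=0 → posterior Normal(-10/11, 15/22)
obs 2: x=-1 → posterior Normal(-16/17, 15/34)
obs 3: x=3/2 → posterior Normal(-7/23, 15/46)
obs 4: x=-3 → posterior Normal(-25/29, 15/58)
obs 5: x=2 → posterior Normal(-13/35, 3/14)
obs 6: x=1 → posterior Normal(-7/41, 15/82)
obs 7: x=3 → posterior Normal(11/47, 15/94)
obs 8: x=3/2 → posterior Normal(20/53, 15/106)
obs 9: x=9/4 → posterior Normal(67/118, 15/118)
obs 10: x=3 → posterior Normal(103/130, 3/26)
obs 11: x=-5/2 → posterior Normal(73/142, 15/142)
obs 12: x=1/2 → posterior Normal(79/154, 15/154)
obs 13: x=5/2 → posterior Normal(109/166, 15/166)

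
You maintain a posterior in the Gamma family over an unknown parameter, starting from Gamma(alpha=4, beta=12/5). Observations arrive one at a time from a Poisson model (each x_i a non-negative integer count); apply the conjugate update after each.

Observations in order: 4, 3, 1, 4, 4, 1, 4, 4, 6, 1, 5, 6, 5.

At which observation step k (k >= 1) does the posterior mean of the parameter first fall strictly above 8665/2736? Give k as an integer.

k = 12

obs 1: x=4 → posterior Gamma(8, 17/5)
obs 2: x=3 → posterior Gamma(11, 22/5)
obs 3: x=1 → posterior Gamma(12, 27/5)
obs 4: x=4 → posterior Gamma(16, 32/5)
obs 5: x=4 → posterior Gamma(20, 37/5)
obs 6: x=1 → posterior Gamma(21, 42/5)
obs 7: x=4 → posterior Gamma(25, 47/5)
obs 8: x=4 → posterior Gamma(29, 52/5)
obs 9: x=6 → posterior Gamma(35, 57/5)
obs 10: x=1 → posterior Gamma(36, 62/5)
obs 11: x=5 → posterior Gamma(41, 67/5)
obs 12: x=6 → posterior Gamma(47, 72/5)
obs 13: x=5 → posterior Gamma(52, 77/5)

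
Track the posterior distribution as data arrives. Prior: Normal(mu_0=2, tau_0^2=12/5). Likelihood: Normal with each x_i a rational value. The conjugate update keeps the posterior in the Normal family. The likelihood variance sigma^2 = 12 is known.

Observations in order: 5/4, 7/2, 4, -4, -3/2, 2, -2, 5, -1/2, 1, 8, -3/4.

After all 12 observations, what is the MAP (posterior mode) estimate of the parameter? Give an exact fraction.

obs 1: x=5/4 → posterior Normal(15/8, 2)
obs 2: x=7/2 → posterior Normal(59/28, 12/7)
obs 3: x=4 → posterior Normal(75/32, 3/2)
obs 4: x=-4 → posterior Normal(59/36, 4/3)
obs 5: x=-3/2 → posterior Normal(53/40, 6/5)
obs 6: x=2 → posterior Normal(61/44, 12/11)
obs 7: x=-2 → posterior Normal(53/48, 1)
obs 8: x=5 → posterior Normal(73/52, 12/13)
obs 9: x=-1/2 → posterior Normal(71/56, 6/7)
obs 10: x=1 → posterior Normal(5/4, 4/5)
obs 11: x=8 → posterior Normal(107/64, 3/4)
obs 12: x=-3/4 → posterior Normal(26/17, 12/17)

26/17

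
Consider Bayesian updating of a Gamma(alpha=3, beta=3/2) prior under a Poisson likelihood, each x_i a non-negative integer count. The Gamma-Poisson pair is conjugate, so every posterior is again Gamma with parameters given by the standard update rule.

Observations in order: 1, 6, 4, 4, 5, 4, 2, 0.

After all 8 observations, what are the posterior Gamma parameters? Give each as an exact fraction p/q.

alpha=29, beta=19/2

obs 1: x=1 → posterior Gamma(4, 5/2)
obs 2: x=6 → posterior Gamma(10, 7/2)
obs 3: x=4 → posterior Gamma(14, 9/2)
obs 4: x=4 → posterior Gamma(18, 11/2)
obs 5: x=5 → posterior Gamma(23, 13/2)
obs 6: x=4 → posterior Gamma(27, 15/2)
obs 7: x=2 → posterior Gamma(29, 17/2)
obs 8: x=0 → posterior Gamma(29, 19/2)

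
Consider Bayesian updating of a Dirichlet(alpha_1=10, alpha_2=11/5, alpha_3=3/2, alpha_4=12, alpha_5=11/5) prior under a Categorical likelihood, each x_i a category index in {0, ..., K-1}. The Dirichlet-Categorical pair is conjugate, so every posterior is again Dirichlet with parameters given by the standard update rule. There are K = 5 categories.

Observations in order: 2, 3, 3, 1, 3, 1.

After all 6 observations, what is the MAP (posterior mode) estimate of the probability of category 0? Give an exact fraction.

90/289

obs 1: x=2 → posterior Dirichlet(10, 11/5, 5/2, 12, 11/5)
obs 2: x=3 → posterior Dirichlet(10, 11/5, 5/2, 13, 11/5)
obs 3: x=3 → posterior Dirichlet(10, 11/5, 5/2, 14, 11/5)
obs 4: x=1 → posterior Dirichlet(10, 16/5, 5/2, 14, 11/5)
obs 5: x=3 → posterior Dirichlet(10, 16/5, 5/2, 15, 11/5)
obs 6: x=1 → posterior Dirichlet(10, 21/5, 5/2, 15, 11/5)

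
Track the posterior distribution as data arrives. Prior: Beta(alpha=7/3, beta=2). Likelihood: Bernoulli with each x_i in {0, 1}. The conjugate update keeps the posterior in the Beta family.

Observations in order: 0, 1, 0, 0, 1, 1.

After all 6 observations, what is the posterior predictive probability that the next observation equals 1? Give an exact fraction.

obs 1: x=0 → posterior Beta(7/3, 3)
obs 2: x=1 → posterior Beta(10/3, 3)
obs 3: x=0 → posterior Beta(10/3, 4)
obs 4: x=0 → posterior Beta(10/3, 5)
obs 5: x=1 → posterior Beta(13/3, 5)
obs 6: x=1 → posterior Beta(16/3, 5)

16/31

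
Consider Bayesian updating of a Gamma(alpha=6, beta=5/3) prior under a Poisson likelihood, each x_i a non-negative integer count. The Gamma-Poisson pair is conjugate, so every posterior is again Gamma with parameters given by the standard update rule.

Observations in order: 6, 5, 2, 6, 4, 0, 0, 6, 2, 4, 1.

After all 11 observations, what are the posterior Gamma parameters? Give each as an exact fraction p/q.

obs 1: x=6 → posterior Gamma(12, 8/3)
obs 2: x=5 → posterior Gamma(17, 11/3)
obs 3: x=2 → posterior Gamma(19, 14/3)
obs 4: x=6 → posterior Gamma(25, 17/3)
obs 5: x=4 → posterior Gamma(29, 20/3)
obs 6: x=0 → posterior Gamma(29, 23/3)
obs 7: x=0 → posterior Gamma(29, 26/3)
obs 8: x=6 → posterior Gamma(35, 29/3)
obs 9: x=2 → posterior Gamma(37, 32/3)
obs 10: x=4 → posterior Gamma(41, 35/3)
obs 11: x=1 → posterior Gamma(42, 38/3)

alpha=42, beta=38/3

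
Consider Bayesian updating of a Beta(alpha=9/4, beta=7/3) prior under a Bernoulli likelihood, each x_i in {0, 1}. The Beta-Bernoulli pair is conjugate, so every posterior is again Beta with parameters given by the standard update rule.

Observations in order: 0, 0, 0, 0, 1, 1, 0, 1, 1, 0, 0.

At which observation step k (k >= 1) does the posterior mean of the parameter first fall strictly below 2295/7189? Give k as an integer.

k = 3

obs 1: x=0 → posterior Beta(9/4, 10/3)
obs 2: x=0 → posterior Beta(9/4, 13/3)
obs 3: x=0 → posterior Beta(9/4, 16/3)
obs 4: x=0 → posterior Beta(9/4, 19/3)
obs 5: x=1 → posterior Beta(13/4, 19/3)
obs 6: x=1 → posterior Beta(17/4, 19/3)
obs 7: x=0 → posterior Beta(17/4, 22/3)
obs 8: x=1 → posterior Beta(21/4, 22/3)
obs 9: x=1 → posterior Beta(25/4, 22/3)
obs 10: x=0 → posterior Beta(25/4, 25/3)
obs 11: x=0 → posterior Beta(25/4, 28/3)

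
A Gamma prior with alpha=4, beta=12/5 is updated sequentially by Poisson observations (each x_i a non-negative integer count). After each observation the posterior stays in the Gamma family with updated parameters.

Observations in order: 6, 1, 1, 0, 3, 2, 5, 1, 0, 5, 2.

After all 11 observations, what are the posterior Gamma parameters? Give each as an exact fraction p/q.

obs 1: x=6 → posterior Gamma(10, 17/5)
obs 2: x=1 → posterior Gamma(11, 22/5)
obs 3: x=1 → posterior Gamma(12, 27/5)
obs 4: x=0 → posterior Gamma(12, 32/5)
obs 5: x=3 → posterior Gamma(15, 37/5)
obs 6: x=2 → posterior Gamma(17, 42/5)
obs 7: x=5 → posterior Gamma(22, 47/5)
obs 8: x=1 → posterior Gamma(23, 52/5)
obs 9: x=0 → posterior Gamma(23, 57/5)
obs 10: x=5 → posterior Gamma(28, 62/5)
obs 11: x=2 → posterior Gamma(30, 67/5)

alpha=30, beta=67/5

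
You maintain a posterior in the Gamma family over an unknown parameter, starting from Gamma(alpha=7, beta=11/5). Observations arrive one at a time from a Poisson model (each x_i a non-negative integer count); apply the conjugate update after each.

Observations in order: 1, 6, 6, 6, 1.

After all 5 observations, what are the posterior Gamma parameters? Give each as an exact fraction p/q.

obs 1: x=1 → posterior Gamma(8, 16/5)
obs 2: x=6 → posterior Gamma(14, 21/5)
obs 3: x=6 → posterior Gamma(20, 26/5)
obs 4: x=6 → posterior Gamma(26, 31/5)
obs 5: x=1 → posterior Gamma(27, 36/5)

alpha=27, beta=36/5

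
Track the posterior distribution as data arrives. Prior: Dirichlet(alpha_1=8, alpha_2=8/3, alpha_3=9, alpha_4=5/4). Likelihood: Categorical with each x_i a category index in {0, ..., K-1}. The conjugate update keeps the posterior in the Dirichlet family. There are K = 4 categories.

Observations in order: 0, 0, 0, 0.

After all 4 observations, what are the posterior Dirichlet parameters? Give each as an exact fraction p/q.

alpha_1=12, alpha_2=8/3, alpha_3=9, alpha_4=5/4

obs 1: x=0 → posterior Dirichlet(9, 8/3, 9, 5/4)
obs 2: x=0 → posterior Dirichlet(10, 8/3, 9, 5/4)
obs 3: x=0 → posterior Dirichlet(11, 8/3, 9, 5/4)
obs 4: x=0 → posterior Dirichlet(12, 8/3, 9, 5/4)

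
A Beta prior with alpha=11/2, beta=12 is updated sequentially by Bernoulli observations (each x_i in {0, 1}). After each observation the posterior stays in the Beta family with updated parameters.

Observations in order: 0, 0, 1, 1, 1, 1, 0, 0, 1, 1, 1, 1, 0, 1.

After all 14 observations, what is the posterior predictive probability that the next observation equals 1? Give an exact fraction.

obs 1: x=0 → posterior Beta(11/2, 13)
obs 2: x=0 → posterior Beta(11/2, 14)
obs 3: x=1 → posterior Beta(13/2, 14)
obs 4: x=1 → posterior Beta(15/2, 14)
obs 5: x=1 → posterior Beta(17/2, 14)
obs 6: x=1 → posterior Beta(19/2, 14)
obs 7: x=0 → posterior Beta(19/2, 15)
obs 8: x=0 → posterior Beta(19/2, 16)
obs 9: x=1 → posterior Beta(21/2, 16)
obs 10: x=1 → posterior Beta(23/2, 16)
obs 11: x=1 → posterior Beta(25/2, 16)
obs 12: x=1 → posterior Beta(27/2, 16)
obs 13: x=0 → posterior Beta(27/2, 17)
obs 14: x=1 → posterior Beta(29/2, 17)

29/63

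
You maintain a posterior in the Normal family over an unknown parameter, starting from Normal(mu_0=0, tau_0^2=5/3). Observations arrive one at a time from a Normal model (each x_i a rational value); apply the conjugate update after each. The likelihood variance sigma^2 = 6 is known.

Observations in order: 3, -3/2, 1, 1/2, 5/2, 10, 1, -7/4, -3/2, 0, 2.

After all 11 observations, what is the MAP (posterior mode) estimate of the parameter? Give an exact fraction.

obs 1: x=3 → posterior Normal(15/23, 30/23)
obs 2: x=-3/2 → posterior Normal(15/56, 15/14)
obs 3: x=1 → posterior Normal(25/66, 10/11)
obs 4: x=1/2 → posterior Normal(15/38, 15/19)
obs 5: x=5/2 → posterior Normal(55/86, 30/43)
obs 6: x=10 → posterior Normal(155/96, 5/8)
obs 7: x=1 → posterior Normal(165/106, 30/53)
obs 8: x=-7/4 → posterior Normal(295/232, 15/29)
obs 9: x=-3/2 → posterior Normal(265/252, 10/21)
obs 10: x=0 → posterior Normal(265/272, 15/34)
obs 11: x=2 → posterior Normal(305/292, 30/73)

305/292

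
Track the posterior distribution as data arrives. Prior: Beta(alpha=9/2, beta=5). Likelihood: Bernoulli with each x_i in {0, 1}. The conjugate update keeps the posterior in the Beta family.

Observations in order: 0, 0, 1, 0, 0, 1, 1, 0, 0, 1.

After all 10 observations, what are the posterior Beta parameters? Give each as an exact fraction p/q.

obs 1: x=0 → posterior Beta(9/2, 6)
obs 2: x=0 → posterior Beta(9/2, 7)
obs 3: x=1 → posterior Beta(11/2, 7)
obs 4: x=0 → posterior Beta(11/2, 8)
obs 5: x=0 → posterior Beta(11/2, 9)
obs 6: x=1 → posterior Beta(13/2, 9)
obs 7: x=1 → posterior Beta(15/2, 9)
obs 8: x=0 → posterior Beta(15/2, 10)
obs 9: x=0 → posterior Beta(15/2, 11)
obs 10: x=1 → posterior Beta(17/2, 11)

alpha=17/2, beta=11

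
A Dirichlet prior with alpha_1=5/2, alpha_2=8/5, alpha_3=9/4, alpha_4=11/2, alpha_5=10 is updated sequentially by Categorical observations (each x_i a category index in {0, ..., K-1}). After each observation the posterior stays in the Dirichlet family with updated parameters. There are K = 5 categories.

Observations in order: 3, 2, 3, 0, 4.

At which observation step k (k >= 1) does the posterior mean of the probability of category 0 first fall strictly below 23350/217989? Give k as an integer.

k = 2

obs 1: x=3 → posterior Dirichlet(5/2, 8/5, 9/4, 13/2, 10)
obs 2: x=2 → posterior Dirichlet(5/2, 8/5, 13/4, 13/2, 10)
obs 3: x=3 → posterior Dirichlet(5/2, 8/5, 13/4, 15/2, 10)
obs 4: x=0 → posterior Dirichlet(7/2, 8/5, 13/4, 15/2, 10)
obs 5: x=4 → posterior Dirichlet(7/2, 8/5, 13/4, 15/2, 11)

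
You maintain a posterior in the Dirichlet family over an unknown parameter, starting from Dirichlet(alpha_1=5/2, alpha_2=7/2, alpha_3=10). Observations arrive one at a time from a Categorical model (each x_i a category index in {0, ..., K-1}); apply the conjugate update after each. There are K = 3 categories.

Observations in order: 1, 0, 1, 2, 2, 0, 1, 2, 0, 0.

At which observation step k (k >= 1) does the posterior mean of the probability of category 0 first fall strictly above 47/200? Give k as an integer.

k = 10

obs 1: x=1 → posterior Dirichlet(5/2, 9/2, 10)
obs 2: x=0 → posterior Dirichlet(7/2, 9/2, 10)
obs 3: x=1 → posterior Dirichlet(7/2, 11/2, 10)
obs 4: x=2 → posterior Dirichlet(7/2, 11/2, 11)
obs 5: x=2 → posterior Dirichlet(7/2, 11/2, 12)
obs 6: x=0 → posterior Dirichlet(9/2, 11/2, 12)
obs 7: x=1 → posterior Dirichlet(9/2, 13/2, 12)
obs 8: x=2 → posterior Dirichlet(9/2, 13/2, 13)
obs 9: x=0 → posterior Dirichlet(11/2, 13/2, 13)
obs 10: x=0 → posterior Dirichlet(13/2, 13/2, 13)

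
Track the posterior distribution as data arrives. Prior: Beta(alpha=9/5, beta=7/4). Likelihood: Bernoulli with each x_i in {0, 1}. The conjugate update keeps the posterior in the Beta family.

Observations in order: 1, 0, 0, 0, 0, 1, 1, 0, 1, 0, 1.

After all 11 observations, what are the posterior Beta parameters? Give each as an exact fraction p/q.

obs 1: x=1 → posterior Beta(14/5, 7/4)
obs 2: x=0 → posterior Beta(14/5, 11/4)
obs 3: x=0 → posterior Beta(14/5, 15/4)
obs 4: x=0 → posterior Beta(14/5, 19/4)
obs 5: x=0 → posterior Beta(14/5, 23/4)
obs 6: x=1 → posterior Beta(19/5, 23/4)
obs 7: x=1 → posterior Beta(24/5, 23/4)
obs 8: x=0 → posterior Beta(24/5, 27/4)
obs 9: x=1 → posterior Beta(29/5, 27/4)
obs 10: x=0 → posterior Beta(29/5, 31/4)
obs 11: x=1 → posterior Beta(34/5, 31/4)

alpha=34/5, beta=31/4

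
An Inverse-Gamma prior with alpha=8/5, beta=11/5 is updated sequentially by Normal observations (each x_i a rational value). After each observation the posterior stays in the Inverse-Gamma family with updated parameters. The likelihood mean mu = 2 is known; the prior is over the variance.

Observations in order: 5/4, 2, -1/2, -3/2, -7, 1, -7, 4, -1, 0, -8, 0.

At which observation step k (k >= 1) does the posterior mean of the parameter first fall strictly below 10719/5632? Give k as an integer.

obs 1: x=5/4 → posterior Inverse-Gamma(21/10, 397/160)
obs 2: x=2 → posterior Inverse-Gamma(13/5, 397/160)
obs 3: x=-1/2 → posterior Inverse-Gamma(31/10, 897/160)
obs 4: x=-3/2 → posterior Inverse-Gamma(18/5, 1877/160)
obs 5: x=-7 → posterior Inverse-Gamma(41/10, 8357/160)
obs 6: x=1 → posterior Inverse-Gamma(23/5, 8437/160)
obs 7: x=-7 → posterior Inverse-Gamma(51/10, 14917/160)
obs 8: x=4 → posterior Inverse-Gamma(28/5, 15237/160)
obs 9: x=-1 → posterior Inverse-Gamma(61/10, 15957/160)
obs 10: x=0 → posterior Inverse-Gamma(33/5, 16277/160)
obs 11: x=-8 → posterior Inverse-Gamma(71/10, 24277/160)
obs 12: x=0 → posterior Inverse-Gamma(38/5, 24597/160)

k = 2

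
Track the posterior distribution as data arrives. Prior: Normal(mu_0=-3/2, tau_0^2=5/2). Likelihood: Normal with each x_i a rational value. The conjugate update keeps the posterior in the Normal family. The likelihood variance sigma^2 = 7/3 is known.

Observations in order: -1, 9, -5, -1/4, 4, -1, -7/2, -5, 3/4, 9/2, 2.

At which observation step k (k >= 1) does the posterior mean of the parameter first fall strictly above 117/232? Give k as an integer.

k = 2

obs 1: x=-1 → posterior Normal(-36/29, 35/29)
obs 2: x=9 → posterior Normal(9/4, 35/44)
obs 3: x=-5 → posterior Normal(24/59, 35/59)
obs 4: x=-1/4 → posterior Normal(81/296, 35/74)
obs 5: x=4 → posterior Normal(321/356, 35/89)
obs 6: x=-1 → posterior Normal(261/416, 35/104)
obs 7: x=-7/2 → posterior Normal(3/28, 5/17)
obs 8: x=-5 → posterior Normal(-249/536, 35/134)
obs 9: x=3/4 → posterior Normal(-51/149, 35/149)
obs 10: x=9/2 → posterior Normal(33/328, 35/164)
obs 11: x=2 → posterior Normal(93/358, 35/179)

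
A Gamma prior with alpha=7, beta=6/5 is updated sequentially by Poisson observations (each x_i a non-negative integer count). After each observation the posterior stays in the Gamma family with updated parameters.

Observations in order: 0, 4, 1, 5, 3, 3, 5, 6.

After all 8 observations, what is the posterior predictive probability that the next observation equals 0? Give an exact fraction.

obs 1: x=0 → posterior Gamma(7, 11/5)
obs 2: x=4 → posterior Gamma(11, 16/5)
obs 3: x=1 → posterior Gamma(12, 21/5)
obs 4: x=5 → posterior Gamma(17, 26/5)
obs 5: x=3 → posterior Gamma(20, 31/5)
obs 6: x=3 → posterior Gamma(23, 36/5)
obs 7: x=5 → posterior Gamma(28, 41/5)
obs 8: x=6 → posterior Gamma(34, 46/5)

341795450080721076797039133511186786021891087921951277056/11412636563310020535312676286442850798092856895120599404201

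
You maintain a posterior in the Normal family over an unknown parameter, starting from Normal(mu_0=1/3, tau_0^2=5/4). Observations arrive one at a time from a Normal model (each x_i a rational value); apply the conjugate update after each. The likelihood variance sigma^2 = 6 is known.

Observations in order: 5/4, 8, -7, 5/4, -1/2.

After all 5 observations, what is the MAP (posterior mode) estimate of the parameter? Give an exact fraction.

obs 1: x=5/4 → posterior Normal(57/116, 30/29)
obs 2: x=8 → posterior Normal(217/136, 15/17)
obs 3: x=-7 → posterior Normal(77/156, 10/13)
obs 4: x=5/4 → posterior Normal(51/88, 15/22)
obs 5: x=-1/2 → posterior Normal(23/49, 30/49)

23/49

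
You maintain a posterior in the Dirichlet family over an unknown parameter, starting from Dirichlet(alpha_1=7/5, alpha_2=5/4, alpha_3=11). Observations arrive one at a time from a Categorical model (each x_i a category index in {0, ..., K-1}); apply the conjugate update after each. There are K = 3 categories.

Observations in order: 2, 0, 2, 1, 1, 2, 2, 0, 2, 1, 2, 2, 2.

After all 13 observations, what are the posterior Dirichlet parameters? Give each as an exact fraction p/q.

alpha_1=17/5, alpha_2=17/4, alpha_3=19

obs 1: x=2 → posterior Dirichlet(7/5, 5/4, 12)
obs 2: x=0 → posterior Dirichlet(12/5, 5/4, 12)
obs 3: x=2 → posterior Dirichlet(12/5, 5/4, 13)
obs 4: x=1 → posterior Dirichlet(12/5, 9/4, 13)
obs 5: x=1 → posterior Dirichlet(12/5, 13/4, 13)
obs 6: x=2 → posterior Dirichlet(12/5, 13/4, 14)
obs 7: x=2 → posterior Dirichlet(12/5, 13/4, 15)
obs 8: x=0 → posterior Dirichlet(17/5, 13/4, 15)
obs 9: x=2 → posterior Dirichlet(17/5, 13/4, 16)
obs 10: x=1 → posterior Dirichlet(17/5, 17/4, 16)
obs 11: x=2 → posterior Dirichlet(17/5, 17/4, 17)
obs 12: x=2 → posterior Dirichlet(17/5, 17/4, 18)
obs 13: x=2 → posterior Dirichlet(17/5, 17/4, 19)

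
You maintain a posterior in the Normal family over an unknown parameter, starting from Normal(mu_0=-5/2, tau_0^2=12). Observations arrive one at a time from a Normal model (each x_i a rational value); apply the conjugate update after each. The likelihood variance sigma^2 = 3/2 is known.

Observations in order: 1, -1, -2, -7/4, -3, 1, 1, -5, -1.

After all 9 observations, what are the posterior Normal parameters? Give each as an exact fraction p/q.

mu_0=-177/146, tau_0^2=12/73

obs 1: x=1 → posterior Normal(11/18, 4/3)
obs 2: x=-1 → posterior Normal(-5/34, 12/17)
obs 3: x=-2 → posterior Normal(-37/50, 12/25)
obs 4: x=-7/4 → posterior Normal(-65/66, 4/11)
obs 5: x=-3 → posterior Normal(-113/82, 12/41)
obs 6: x=1 → posterior Normal(-97/98, 12/49)
obs 7: x=1 → posterior Normal(-27/38, 4/19)
obs 8: x=-5 → posterior Normal(-161/130, 12/65)
obs 9: x=-1 → posterior Normal(-177/146, 12/73)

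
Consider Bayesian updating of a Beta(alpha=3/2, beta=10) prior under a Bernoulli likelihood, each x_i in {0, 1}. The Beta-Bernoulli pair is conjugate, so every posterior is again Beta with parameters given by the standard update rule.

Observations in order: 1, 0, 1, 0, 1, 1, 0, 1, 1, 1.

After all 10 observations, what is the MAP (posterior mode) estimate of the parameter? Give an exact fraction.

5/13

obs 1: x=1 → posterior Beta(5/2, 10)
obs 2: x=0 → posterior Beta(5/2, 11)
obs 3: x=1 → posterior Beta(7/2, 11)
obs 4: x=0 → posterior Beta(7/2, 12)
obs 5: x=1 → posterior Beta(9/2, 12)
obs 6: x=1 → posterior Beta(11/2, 12)
obs 7: x=0 → posterior Beta(11/2, 13)
obs 8: x=1 → posterior Beta(13/2, 13)
obs 9: x=1 → posterior Beta(15/2, 13)
obs 10: x=1 → posterior Beta(17/2, 13)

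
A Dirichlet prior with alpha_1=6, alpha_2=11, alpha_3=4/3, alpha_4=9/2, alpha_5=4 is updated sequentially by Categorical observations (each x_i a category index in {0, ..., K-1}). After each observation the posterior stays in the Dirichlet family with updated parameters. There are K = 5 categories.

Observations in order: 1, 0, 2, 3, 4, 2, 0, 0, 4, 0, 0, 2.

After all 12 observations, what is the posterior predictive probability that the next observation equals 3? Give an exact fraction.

33/233

obs 1: x=1 → posterior Dirichlet(6, 12, 4/3, 9/2, 4)
obs 2: x=0 → posterior Dirichlet(7, 12, 4/3, 9/2, 4)
obs 3: x=2 → posterior Dirichlet(7, 12, 7/3, 9/2, 4)
obs 4: x=3 → posterior Dirichlet(7, 12, 7/3, 11/2, 4)
obs 5: x=4 → posterior Dirichlet(7, 12, 7/3, 11/2, 5)
obs 6: x=2 → posterior Dirichlet(7, 12, 10/3, 11/2, 5)
obs 7: x=0 → posterior Dirichlet(8, 12, 10/3, 11/2, 5)
obs 8: x=0 → posterior Dirichlet(9, 12, 10/3, 11/2, 5)
obs 9: x=4 → posterior Dirichlet(9, 12, 10/3, 11/2, 6)
obs 10: x=0 → posterior Dirichlet(10, 12, 10/3, 11/2, 6)
obs 11: x=0 → posterior Dirichlet(11, 12, 10/3, 11/2, 6)
obs 12: x=2 → posterior Dirichlet(11, 12, 13/3, 11/2, 6)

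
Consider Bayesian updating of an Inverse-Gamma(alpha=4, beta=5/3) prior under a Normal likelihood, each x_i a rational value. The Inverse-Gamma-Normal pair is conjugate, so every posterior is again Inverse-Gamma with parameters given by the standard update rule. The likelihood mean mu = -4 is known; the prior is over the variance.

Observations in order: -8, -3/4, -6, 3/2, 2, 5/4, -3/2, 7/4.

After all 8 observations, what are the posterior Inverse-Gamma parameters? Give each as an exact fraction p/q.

obs 1: x=-8 → posterior Inverse-Gamma(9/2, 29/3)
obs 2: x=-3/4 → posterior Inverse-Gamma(5, 1435/96)
obs 3: x=-6 → posterior Inverse-Gamma(11/2, 1627/96)
obs 4: x=3/2 → posterior Inverse-Gamma(6, 3079/96)
obs 5: x=2 → posterior Inverse-Gamma(13/2, 4807/96)
obs 6: x=5/4 → posterior Inverse-Gamma(7, 3065/48)
obs 7: x=-3/2 → posterior Inverse-Gamma(15/2, 3215/48)
obs 8: x=7/4 → posterior Inverse-Gamma(8, 8017/96)

alpha=8, beta=8017/96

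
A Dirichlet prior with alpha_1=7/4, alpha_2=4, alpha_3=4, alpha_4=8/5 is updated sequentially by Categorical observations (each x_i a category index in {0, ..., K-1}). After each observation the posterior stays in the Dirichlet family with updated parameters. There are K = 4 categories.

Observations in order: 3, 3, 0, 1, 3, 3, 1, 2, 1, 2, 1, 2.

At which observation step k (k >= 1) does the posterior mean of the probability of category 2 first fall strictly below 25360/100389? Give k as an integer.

k = 5

obs 1: x=3 → posterior Dirichlet(7/4, 4, 4, 13/5)
obs 2: x=3 → posterior Dirichlet(7/4, 4, 4, 18/5)
obs 3: x=0 → posterior Dirichlet(11/4, 4, 4, 18/5)
obs 4: x=1 → posterior Dirichlet(11/4, 5, 4, 18/5)
obs 5: x=3 → posterior Dirichlet(11/4, 5, 4, 23/5)
obs 6: x=3 → posterior Dirichlet(11/4, 5, 4, 28/5)
obs 7: x=1 → posterior Dirichlet(11/4, 6, 4, 28/5)
obs 8: x=2 → posterior Dirichlet(11/4, 6, 5, 28/5)
obs 9: x=1 → posterior Dirichlet(11/4, 7, 5, 28/5)
obs 10: x=2 → posterior Dirichlet(11/4, 7, 6, 28/5)
obs 11: x=1 → posterior Dirichlet(11/4, 8, 6, 28/5)
obs 12: x=2 → posterior Dirichlet(11/4, 8, 7, 28/5)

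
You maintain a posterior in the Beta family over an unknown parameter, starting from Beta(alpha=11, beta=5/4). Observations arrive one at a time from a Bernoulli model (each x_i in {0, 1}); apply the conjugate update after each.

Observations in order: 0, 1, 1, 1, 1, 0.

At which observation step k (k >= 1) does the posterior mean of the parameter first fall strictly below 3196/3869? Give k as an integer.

obs 1: x=0 → posterior Beta(11, 9/4)
obs 2: x=1 → posterior Beta(12, 9/4)
obs 3: x=1 → posterior Beta(13, 9/4)
obs 4: x=1 → posterior Beta(14, 9/4)
obs 5: x=1 → posterior Beta(15, 9/4)
obs 6: x=0 → posterior Beta(15, 13/4)

k = 6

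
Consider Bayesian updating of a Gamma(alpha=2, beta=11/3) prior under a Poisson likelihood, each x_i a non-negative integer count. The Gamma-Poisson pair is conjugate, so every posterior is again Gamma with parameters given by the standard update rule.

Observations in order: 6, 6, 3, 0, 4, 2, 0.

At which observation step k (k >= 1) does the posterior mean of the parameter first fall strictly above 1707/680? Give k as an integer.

obs 1: x=6 → posterior Gamma(8, 14/3)
obs 2: x=6 → posterior Gamma(14, 17/3)
obs 3: x=3 → posterior Gamma(17, 20/3)
obs 4: x=0 → posterior Gamma(17, 23/3)
obs 5: x=4 → posterior Gamma(21, 26/3)
obs 6: x=2 → posterior Gamma(23, 29/3)
obs 7: x=0 → posterior Gamma(23, 32/3)

k = 3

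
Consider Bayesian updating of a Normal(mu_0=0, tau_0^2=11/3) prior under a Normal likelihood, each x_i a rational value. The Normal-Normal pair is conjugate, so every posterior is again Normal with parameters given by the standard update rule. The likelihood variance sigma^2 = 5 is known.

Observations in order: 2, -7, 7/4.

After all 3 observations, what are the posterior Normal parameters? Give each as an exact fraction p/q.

obs 1: x=2 → posterior Normal(11/13, 55/26)
obs 2: x=-7 → posterior Normal(-55/37, 55/37)
obs 3: x=7/4 → posterior Normal(-143/192, 55/48)

mu_0=-143/192, tau_0^2=55/48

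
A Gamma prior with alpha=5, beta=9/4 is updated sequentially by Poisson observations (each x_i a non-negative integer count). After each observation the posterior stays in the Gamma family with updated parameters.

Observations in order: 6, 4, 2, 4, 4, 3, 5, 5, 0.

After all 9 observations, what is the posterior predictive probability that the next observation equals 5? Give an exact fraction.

obs 1: x=6 → posterior Gamma(11, 13/4)
obs 2: x=4 → posterior Gamma(15, 17/4)
obs 3: x=2 → posterior Gamma(17, 21/4)
obs 4: x=4 → posterior Gamma(21, 25/4)
obs 5: x=4 → posterior Gamma(25, 29/4)
obs 6: x=3 → posterior Gamma(28, 33/4)
obs 7: x=5 → posterior Gamma(33, 37/4)
obs 8: x=5 → posterior Gamma(38, 41/4)
obs 9: x=0 → posterior Gamma(38, 45/4)

82610934723255875233255860416979903137536346912384033203125000000000000/681292175541205709486531011694243236571309860372760091522256581907552807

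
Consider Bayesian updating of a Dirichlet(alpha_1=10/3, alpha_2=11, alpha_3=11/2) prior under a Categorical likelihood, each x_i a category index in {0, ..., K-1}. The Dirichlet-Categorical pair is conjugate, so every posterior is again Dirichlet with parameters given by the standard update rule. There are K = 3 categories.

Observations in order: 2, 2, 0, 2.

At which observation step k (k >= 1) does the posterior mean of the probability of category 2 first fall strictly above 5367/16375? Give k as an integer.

k = 2

obs 1: x=2 → posterior Dirichlet(10/3, 11, 13/2)
obs 2: x=2 → posterior Dirichlet(10/3, 11, 15/2)
obs 3: x=0 → posterior Dirichlet(13/3, 11, 15/2)
obs 4: x=2 → posterior Dirichlet(13/3, 11, 17/2)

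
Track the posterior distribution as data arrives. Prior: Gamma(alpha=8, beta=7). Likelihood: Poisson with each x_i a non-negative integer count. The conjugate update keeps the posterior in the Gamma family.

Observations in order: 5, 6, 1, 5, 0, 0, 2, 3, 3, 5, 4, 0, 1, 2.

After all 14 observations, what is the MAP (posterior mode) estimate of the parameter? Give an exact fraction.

obs 1: x=5 → posterior Gamma(13, 8)
obs 2: x=6 → posterior Gamma(19, 9)
obs 3: x=1 → posterior Gamma(20, 10)
obs 4: x=5 → posterior Gamma(25, 11)
obs 5: x=0 → posterior Gamma(25, 12)
obs 6: x=0 → posterior Gamma(25, 13)
obs 7: x=2 → posterior Gamma(27, 14)
obs 8: x=3 → posterior Gamma(30, 15)
obs 9: x=3 → posterior Gamma(33, 16)
obs 10: x=5 → posterior Gamma(38, 17)
obs 11: x=4 → posterior Gamma(42, 18)
obs 12: x=0 → posterior Gamma(42, 19)
obs 13: x=1 → posterior Gamma(43, 20)
obs 14: x=2 → posterior Gamma(45, 21)

44/21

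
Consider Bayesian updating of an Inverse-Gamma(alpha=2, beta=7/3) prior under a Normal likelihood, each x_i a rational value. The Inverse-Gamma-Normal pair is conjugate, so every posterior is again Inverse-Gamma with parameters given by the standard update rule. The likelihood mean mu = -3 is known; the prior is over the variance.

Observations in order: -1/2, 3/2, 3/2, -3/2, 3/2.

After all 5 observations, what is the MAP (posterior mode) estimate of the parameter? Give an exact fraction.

887/132

obs 1: x=-1/2 → posterior Inverse-Gamma(5/2, 131/24)
obs 2: x=3/2 → posterior Inverse-Gamma(3, 187/12)
obs 3: x=3/2 → posterior Inverse-Gamma(7/2, 617/24)
obs 4: x=-3/2 → posterior Inverse-Gamma(4, 161/6)
obs 5: x=3/2 → posterior Inverse-Gamma(9/2, 887/24)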